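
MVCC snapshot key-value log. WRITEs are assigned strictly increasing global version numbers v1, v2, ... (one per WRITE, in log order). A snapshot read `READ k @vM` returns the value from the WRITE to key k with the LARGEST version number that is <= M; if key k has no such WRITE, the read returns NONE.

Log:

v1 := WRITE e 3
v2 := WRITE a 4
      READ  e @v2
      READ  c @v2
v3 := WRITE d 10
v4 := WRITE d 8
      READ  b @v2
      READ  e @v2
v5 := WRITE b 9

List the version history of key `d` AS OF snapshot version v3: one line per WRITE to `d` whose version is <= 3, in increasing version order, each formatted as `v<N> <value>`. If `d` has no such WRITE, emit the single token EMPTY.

Answer: v3 10

Derivation:
Scan writes for key=d with version <= 3:
  v1 WRITE e 3 -> skip
  v2 WRITE a 4 -> skip
  v3 WRITE d 10 -> keep
  v4 WRITE d 8 -> drop (> snap)
  v5 WRITE b 9 -> skip
Collected: [(3, 10)]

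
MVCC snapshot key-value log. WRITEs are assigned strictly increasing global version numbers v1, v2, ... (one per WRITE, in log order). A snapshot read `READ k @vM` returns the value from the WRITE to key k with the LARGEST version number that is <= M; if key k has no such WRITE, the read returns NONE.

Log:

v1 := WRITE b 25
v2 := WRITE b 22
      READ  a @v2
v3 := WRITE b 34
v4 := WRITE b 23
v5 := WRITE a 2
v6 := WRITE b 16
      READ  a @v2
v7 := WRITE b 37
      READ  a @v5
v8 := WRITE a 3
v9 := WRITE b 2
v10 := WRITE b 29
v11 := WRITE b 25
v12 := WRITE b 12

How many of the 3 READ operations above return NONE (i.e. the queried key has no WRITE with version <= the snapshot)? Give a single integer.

v1: WRITE b=25  (b history now [(1, 25)])
v2: WRITE b=22  (b history now [(1, 25), (2, 22)])
READ a @v2: history=[] -> no version <= 2 -> NONE
v3: WRITE b=34  (b history now [(1, 25), (2, 22), (3, 34)])
v4: WRITE b=23  (b history now [(1, 25), (2, 22), (3, 34), (4, 23)])
v5: WRITE a=2  (a history now [(5, 2)])
v6: WRITE b=16  (b history now [(1, 25), (2, 22), (3, 34), (4, 23), (6, 16)])
READ a @v2: history=[(5, 2)] -> no version <= 2 -> NONE
v7: WRITE b=37  (b history now [(1, 25), (2, 22), (3, 34), (4, 23), (6, 16), (7, 37)])
READ a @v5: history=[(5, 2)] -> pick v5 -> 2
v8: WRITE a=3  (a history now [(5, 2), (8, 3)])
v9: WRITE b=2  (b history now [(1, 25), (2, 22), (3, 34), (4, 23), (6, 16), (7, 37), (9, 2)])
v10: WRITE b=29  (b history now [(1, 25), (2, 22), (3, 34), (4, 23), (6, 16), (7, 37), (9, 2), (10, 29)])
v11: WRITE b=25  (b history now [(1, 25), (2, 22), (3, 34), (4, 23), (6, 16), (7, 37), (9, 2), (10, 29), (11, 25)])
v12: WRITE b=12  (b history now [(1, 25), (2, 22), (3, 34), (4, 23), (6, 16), (7, 37), (9, 2), (10, 29), (11, 25), (12, 12)])
Read results in order: ['NONE', 'NONE', '2']
NONE count = 2

Answer: 2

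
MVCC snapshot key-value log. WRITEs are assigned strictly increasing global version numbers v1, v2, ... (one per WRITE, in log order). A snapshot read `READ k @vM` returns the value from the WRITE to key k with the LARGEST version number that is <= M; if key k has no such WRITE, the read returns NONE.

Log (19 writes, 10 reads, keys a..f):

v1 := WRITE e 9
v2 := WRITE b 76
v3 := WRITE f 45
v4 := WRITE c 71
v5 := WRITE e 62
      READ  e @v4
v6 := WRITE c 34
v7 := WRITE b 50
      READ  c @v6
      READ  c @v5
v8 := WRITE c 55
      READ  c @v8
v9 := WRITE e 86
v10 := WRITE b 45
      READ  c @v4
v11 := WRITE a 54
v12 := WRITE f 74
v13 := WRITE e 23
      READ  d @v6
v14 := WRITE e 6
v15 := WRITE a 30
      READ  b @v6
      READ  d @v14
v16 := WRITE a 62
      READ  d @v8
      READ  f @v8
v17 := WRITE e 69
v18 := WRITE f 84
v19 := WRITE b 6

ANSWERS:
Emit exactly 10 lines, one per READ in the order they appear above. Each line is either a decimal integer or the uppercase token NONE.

v1: WRITE e=9  (e history now [(1, 9)])
v2: WRITE b=76  (b history now [(2, 76)])
v3: WRITE f=45  (f history now [(3, 45)])
v4: WRITE c=71  (c history now [(4, 71)])
v5: WRITE e=62  (e history now [(1, 9), (5, 62)])
READ e @v4: history=[(1, 9), (5, 62)] -> pick v1 -> 9
v6: WRITE c=34  (c history now [(4, 71), (6, 34)])
v7: WRITE b=50  (b history now [(2, 76), (7, 50)])
READ c @v6: history=[(4, 71), (6, 34)] -> pick v6 -> 34
READ c @v5: history=[(4, 71), (6, 34)] -> pick v4 -> 71
v8: WRITE c=55  (c history now [(4, 71), (6, 34), (8, 55)])
READ c @v8: history=[(4, 71), (6, 34), (8, 55)] -> pick v8 -> 55
v9: WRITE e=86  (e history now [(1, 9), (5, 62), (9, 86)])
v10: WRITE b=45  (b history now [(2, 76), (7, 50), (10, 45)])
READ c @v4: history=[(4, 71), (6, 34), (8, 55)] -> pick v4 -> 71
v11: WRITE a=54  (a history now [(11, 54)])
v12: WRITE f=74  (f history now [(3, 45), (12, 74)])
v13: WRITE e=23  (e history now [(1, 9), (5, 62), (9, 86), (13, 23)])
READ d @v6: history=[] -> no version <= 6 -> NONE
v14: WRITE e=6  (e history now [(1, 9), (5, 62), (9, 86), (13, 23), (14, 6)])
v15: WRITE a=30  (a history now [(11, 54), (15, 30)])
READ b @v6: history=[(2, 76), (7, 50), (10, 45)] -> pick v2 -> 76
READ d @v14: history=[] -> no version <= 14 -> NONE
v16: WRITE a=62  (a history now [(11, 54), (15, 30), (16, 62)])
READ d @v8: history=[] -> no version <= 8 -> NONE
READ f @v8: history=[(3, 45), (12, 74)] -> pick v3 -> 45
v17: WRITE e=69  (e history now [(1, 9), (5, 62), (9, 86), (13, 23), (14, 6), (17, 69)])
v18: WRITE f=84  (f history now [(3, 45), (12, 74), (18, 84)])
v19: WRITE b=6  (b history now [(2, 76), (7, 50), (10, 45), (19, 6)])

Answer: 9
34
71
55
71
NONE
76
NONE
NONE
45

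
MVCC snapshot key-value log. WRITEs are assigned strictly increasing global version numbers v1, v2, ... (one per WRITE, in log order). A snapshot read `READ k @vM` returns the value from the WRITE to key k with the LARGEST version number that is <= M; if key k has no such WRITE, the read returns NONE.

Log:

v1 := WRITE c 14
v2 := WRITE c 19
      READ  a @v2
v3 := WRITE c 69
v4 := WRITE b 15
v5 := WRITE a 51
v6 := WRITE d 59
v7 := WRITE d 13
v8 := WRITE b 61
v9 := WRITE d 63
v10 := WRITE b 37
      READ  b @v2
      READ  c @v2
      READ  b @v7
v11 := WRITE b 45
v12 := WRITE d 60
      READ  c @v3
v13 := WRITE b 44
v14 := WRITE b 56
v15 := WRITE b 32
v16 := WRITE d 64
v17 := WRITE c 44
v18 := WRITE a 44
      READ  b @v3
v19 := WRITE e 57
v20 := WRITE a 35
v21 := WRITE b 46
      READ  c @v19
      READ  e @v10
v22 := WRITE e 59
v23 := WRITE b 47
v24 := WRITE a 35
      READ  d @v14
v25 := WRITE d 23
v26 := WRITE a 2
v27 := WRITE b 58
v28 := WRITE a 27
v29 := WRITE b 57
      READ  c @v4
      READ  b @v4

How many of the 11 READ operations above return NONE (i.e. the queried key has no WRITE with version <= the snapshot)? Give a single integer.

Answer: 4

Derivation:
v1: WRITE c=14  (c history now [(1, 14)])
v2: WRITE c=19  (c history now [(1, 14), (2, 19)])
READ a @v2: history=[] -> no version <= 2 -> NONE
v3: WRITE c=69  (c history now [(1, 14), (2, 19), (3, 69)])
v4: WRITE b=15  (b history now [(4, 15)])
v5: WRITE a=51  (a history now [(5, 51)])
v6: WRITE d=59  (d history now [(6, 59)])
v7: WRITE d=13  (d history now [(6, 59), (7, 13)])
v8: WRITE b=61  (b history now [(4, 15), (8, 61)])
v9: WRITE d=63  (d history now [(6, 59), (7, 13), (9, 63)])
v10: WRITE b=37  (b history now [(4, 15), (8, 61), (10, 37)])
READ b @v2: history=[(4, 15), (8, 61), (10, 37)] -> no version <= 2 -> NONE
READ c @v2: history=[(1, 14), (2, 19), (3, 69)] -> pick v2 -> 19
READ b @v7: history=[(4, 15), (8, 61), (10, 37)] -> pick v4 -> 15
v11: WRITE b=45  (b history now [(4, 15), (8, 61), (10, 37), (11, 45)])
v12: WRITE d=60  (d history now [(6, 59), (7, 13), (9, 63), (12, 60)])
READ c @v3: history=[(1, 14), (2, 19), (3, 69)] -> pick v3 -> 69
v13: WRITE b=44  (b history now [(4, 15), (8, 61), (10, 37), (11, 45), (13, 44)])
v14: WRITE b=56  (b history now [(4, 15), (8, 61), (10, 37), (11, 45), (13, 44), (14, 56)])
v15: WRITE b=32  (b history now [(4, 15), (8, 61), (10, 37), (11, 45), (13, 44), (14, 56), (15, 32)])
v16: WRITE d=64  (d history now [(6, 59), (7, 13), (9, 63), (12, 60), (16, 64)])
v17: WRITE c=44  (c history now [(1, 14), (2, 19), (3, 69), (17, 44)])
v18: WRITE a=44  (a history now [(5, 51), (18, 44)])
READ b @v3: history=[(4, 15), (8, 61), (10, 37), (11, 45), (13, 44), (14, 56), (15, 32)] -> no version <= 3 -> NONE
v19: WRITE e=57  (e history now [(19, 57)])
v20: WRITE a=35  (a history now [(5, 51), (18, 44), (20, 35)])
v21: WRITE b=46  (b history now [(4, 15), (8, 61), (10, 37), (11, 45), (13, 44), (14, 56), (15, 32), (21, 46)])
READ c @v19: history=[(1, 14), (2, 19), (3, 69), (17, 44)] -> pick v17 -> 44
READ e @v10: history=[(19, 57)] -> no version <= 10 -> NONE
v22: WRITE e=59  (e history now [(19, 57), (22, 59)])
v23: WRITE b=47  (b history now [(4, 15), (8, 61), (10, 37), (11, 45), (13, 44), (14, 56), (15, 32), (21, 46), (23, 47)])
v24: WRITE a=35  (a history now [(5, 51), (18, 44), (20, 35), (24, 35)])
READ d @v14: history=[(6, 59), (7, 13), (9, 63), (12, 60), (16, 64)] -> pick v12 -> 60
v25: WRITE d=23  (d history now [(6, 59), (7, 13), (9, 63), (12, 60), (16, 64), (25, 23)])
v26: WRITE a=2  (a history now [(5, 51), (18, 44), (20, 35), (24, 35), (26, 2)])
v27: WRITE b=58  (b history now [(4, 15), (8, 61), (10, 37), (11, 45), (13, 44), (14, 56), (15, 32), (21, 46), (23, 47), (27, 58)])
v28: WRITE a=27  (a history now [(5, 51), (18, 44), (20, 35), (24, 35), (26, 2), (28, 27)])
v29: WRITE b=57  (b history now [(4, 15), (8, 61), (10, 37), (11, 45), (13, 44), (14, 56), (15, 32), (21, 46), (23, 47), (27, 58), (29, 57)])
READ c @v4: history=[(1, 14), (2, 19), (3, 69), (17, 44)] -> pick v3 -> 69
READ b @v4: history=[(4, 15), (8, 61), (10, 37), (11, 45), (13, 44), (14, 56), (15, 32), (21, 46), (23, 47), (27, 58), (29, 57)] -> pick v4 -> 15
Read results in order: ['NONE', 'NONE', '19', '15', '69', 'NONE', '44', 'NONE', '60', '69', '15']
NONE count = 4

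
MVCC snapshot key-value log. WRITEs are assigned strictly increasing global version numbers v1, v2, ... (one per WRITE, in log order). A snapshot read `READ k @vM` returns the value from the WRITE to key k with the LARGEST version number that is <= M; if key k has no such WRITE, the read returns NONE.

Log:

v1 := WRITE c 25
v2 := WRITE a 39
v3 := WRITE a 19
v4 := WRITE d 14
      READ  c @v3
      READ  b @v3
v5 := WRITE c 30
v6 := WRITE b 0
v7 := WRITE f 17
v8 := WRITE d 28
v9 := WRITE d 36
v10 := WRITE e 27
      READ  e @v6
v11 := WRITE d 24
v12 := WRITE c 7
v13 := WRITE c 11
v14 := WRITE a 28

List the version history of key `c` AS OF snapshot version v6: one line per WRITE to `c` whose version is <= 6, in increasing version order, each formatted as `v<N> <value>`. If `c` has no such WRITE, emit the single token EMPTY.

Scan writes for key=c with version <= 6:
  v1 WRITE c 25 -> keep
  v2 WRITE a 39 -> skip
  v3 WRITE a 19 -> skip
  v4 WRITE d 14 -> skip
  v5 WRITE c 30 -> keep
  v6 WRITE b 0 -> skip
  v7 WRITE f 17 -> skip
  v8 WRITE d 28 -> skip
  v9 WRITE d 36 -> skip
  v10 WRITE e 27 -> skip
  v11 WRITE d 24 -> skip
  v12 WRITE c 7 -> drop (> snap)
  v13 WRITE c 11 -> drop (> snap)
  v14 WRITE a 28 -> skip
Collected: [(1, 25), (5, 30)]

Answer: v1 25
v5 30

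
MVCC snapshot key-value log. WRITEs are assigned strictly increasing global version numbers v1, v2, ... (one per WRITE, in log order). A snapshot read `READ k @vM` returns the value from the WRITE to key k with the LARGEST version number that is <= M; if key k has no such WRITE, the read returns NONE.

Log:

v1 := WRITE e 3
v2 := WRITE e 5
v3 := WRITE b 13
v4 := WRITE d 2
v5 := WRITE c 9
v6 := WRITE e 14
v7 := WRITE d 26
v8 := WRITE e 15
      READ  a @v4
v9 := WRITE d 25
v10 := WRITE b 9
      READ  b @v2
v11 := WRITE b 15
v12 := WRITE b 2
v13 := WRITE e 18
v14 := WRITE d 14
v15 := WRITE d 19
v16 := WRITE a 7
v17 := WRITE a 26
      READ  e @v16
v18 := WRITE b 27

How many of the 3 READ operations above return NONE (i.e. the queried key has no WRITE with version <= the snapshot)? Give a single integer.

v1: WRITE e=3  (e history now [(1, 3)])
v2: WRITE e=5  (e history now [(1, 3), (2, 5)])
v3: WRITE b=13  (b history now [(3, 13)])
v4: WRITE d=2  (d history now [(4, 2)])
v5: WRITE c=9  (c history now [(5, 9)])
v6: WRITE e=14  (e history now [(1, 3), (2, 5), (6, 14)])
v7: WRITE d=26  (d history now [(4, 2), (7, 26)])
v8: WRITE e=15  (e history now [(1, 3), (2, 5), (6, 14), (8, 15)])
READ a @v4: history=[] -> no version <= 4 -> NONE
v9: WRITE d=25  (d history now [(4, 2), (7, 26), (9, 25)])
v10: WRITE b=9  (b history now [(3, 13), (10, 9)])
READ b @v2: history=[(3, 13), (10, 9)] -> no version <= 2 -> NONE
v11: WRITE b=15  (b history now [(3, 13), (10, 9), (11, 15)])
v12: WRITE b=2  (b history now [(3, 13), (10, 9), (11, 15), (12, 2)])
v13: WRITE e=18  (e history now [(1, 3), (2, 5), (6, 14), (8, 15), (13, 18)])
v14: WRITE d=14  (d history now [(4, 2), (7, 26), (9, 25), (14, 14)])
v15: WRITE d=19  (d history now [(4, 2), (7, 26), (9, 25), (14, 14), (15, 19)])
v16: WRITE a=7  (a history now [(16, 7)])
v17: WRITE a=26  (a history now [(16, 7), (17, 26)])
READ e @v16: history=[(1, 3), (2, 5), (6, 14), (8, 15), (13, 18)] -> pick v13 -> 18
v18: WRITE b=27  (b history now [(3, 13), (10, 9), (11, 15), (12, 2), (18, 27)])
Read results in order: ['NONE', 'NONE', '18']
NONE count = 2

Answer: 2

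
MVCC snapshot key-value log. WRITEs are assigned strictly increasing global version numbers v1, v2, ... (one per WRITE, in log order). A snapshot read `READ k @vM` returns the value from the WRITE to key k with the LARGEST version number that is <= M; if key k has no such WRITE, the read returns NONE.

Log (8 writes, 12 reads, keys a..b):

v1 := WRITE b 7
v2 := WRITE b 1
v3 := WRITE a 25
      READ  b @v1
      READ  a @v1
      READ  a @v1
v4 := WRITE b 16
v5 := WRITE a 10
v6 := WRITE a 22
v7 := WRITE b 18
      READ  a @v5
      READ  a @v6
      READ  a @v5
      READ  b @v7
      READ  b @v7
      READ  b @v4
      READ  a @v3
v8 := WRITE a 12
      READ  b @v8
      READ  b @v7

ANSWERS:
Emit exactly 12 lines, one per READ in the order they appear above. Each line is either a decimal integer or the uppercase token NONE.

Answer: 7
NONE
NONE
10
22
10
18
18
16
25
18
18

Derivation:
v1: WRITE b=7  (b history now [(1, 7)])
v2: WRITE b=1  (b history now [(1, 7), (2, 1)])
v3: WRITE a=25  (a history now [(3, 25)])
READ b @v1: history=[(1, 7), (2, 1)] -> pick v1 -> 7
READ a @v1: history=[(3, 25)] -> no version <= 1 -> NONE
READ a @v1: history=[(3, 25)] -> no version <= 1 -> NONE
v4: WRITE b=16  (b history now [(1, 7), (2, 1), (4, 16)])
v5: WRITE a=10  (a history now [(3, 25), (5, 10)])
v6: WRITE a=22  (a history now [(3, 25), (5, 10), (6, 22)])
v7: WRITE b=18  (b history now [(1, 7), (2, 1), (4, 16), (7, 18)])
READ a @v5: history=[(3, 25), (5, 10), (6, 22)] -> pick v5 -> 10
READ a @v6: history=[(3, 25), (5, 10), (6, 22)] -> pick v6 -> 22
READ a @v5: history=[(3, 25), (5, 10), (6, 22)] -> pick v5 -> 10
READ b @v7: history=[(1, 7), (2, 1), (4, 16), (7, 18)] -> pick v7 -> 18
READ b @v7: history=[(1, 7), (2, 1), (4, 16), (7, 18)] -> pick v7 -> 18
READ b @v4: history=[(1, 7), (2, 1), (4, 16), (7, 18)] -> pick v4 -> 16
READ a @v3: history=[(3, 25), (5, 10), (6, 22)] -> pick v3 -> 25
v8: WRITE a=12  (a history now [(3, 25), (5, 10), (6, 22), (8, 12)])
READ b @v8: history=[(1, 7), (2, 1), (4, 16), (7, 18)] -> pick v7 -> 18
READ b @v7: history=[(1, 7), (2, 1), (4, 16), (7, 18)] -> pick v7 -> 18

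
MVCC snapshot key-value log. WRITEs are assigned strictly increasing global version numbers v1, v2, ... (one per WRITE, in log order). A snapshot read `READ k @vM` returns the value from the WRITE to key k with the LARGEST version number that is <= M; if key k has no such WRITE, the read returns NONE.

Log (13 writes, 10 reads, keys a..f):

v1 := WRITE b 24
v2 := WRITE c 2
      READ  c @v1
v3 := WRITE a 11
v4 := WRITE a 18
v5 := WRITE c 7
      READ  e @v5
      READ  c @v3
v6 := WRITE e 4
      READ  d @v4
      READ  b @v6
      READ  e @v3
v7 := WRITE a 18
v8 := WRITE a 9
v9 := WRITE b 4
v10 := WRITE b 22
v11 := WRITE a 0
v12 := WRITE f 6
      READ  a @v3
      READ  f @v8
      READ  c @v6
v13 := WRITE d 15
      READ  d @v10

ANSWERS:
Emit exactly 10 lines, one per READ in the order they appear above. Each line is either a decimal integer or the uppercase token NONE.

v1: WRITE b=24  (b history now [(1, 24)])
v2: WRITE c=2  (c history now [(2, 2)])
READ c @v1: history=[(2, 2)] -> no version <= 1 -> NONE
v3: WRITE a=11  (a history now [(3, 11)])
v4: WRITE a=18  (a history now [(3, 11), (4, 18)])
v5: WRITE c=7  (c history now [(2, 2), (5, 7)])
READ e @v5: history=[] -> no version <= 5 -> NONE
READ c @v3: history=[(2, 2), (5, 7)] -> pick v2 -> 2
v6: WRITE e=4  (e history now [(6, 4)])
READ d @v4: history=[] -> no version <= 4 -> NONE
READ b @v6: history=[(1, 24)] -> pick v1 -> 24
READ e @v3: history=[(6, 4)] -> no version <= 3 -> NONE
v7: WRITE a=18  (a history now [(3, 11), (4, 18), (7, 18)])
v8: WRITE a=9  (a history now [(3, 11), (4, 18), (7, 18), (8, 9)])
v9: WRITE b=4  (b history now [(1, 24), (9, 4)])
v10: WRITE b=22  (b history now [(1, 24), (9, 4), (10, 22)])
v11: WRITE a=0  (a history now [(3, 11), (4, 18), (7, 18), (8, 9), (11, 0)])
v12: WRITE f=6  (f history now [(12, 6)])
READ a @v3: history=[(3, 11), (4, 18), (7, 18), (8, 9), (11, 0)] -> pick v3 -> 11
READ f @v8: history=[(12, 6)] -> no version <= 8 -> NONE
READ c @v6: history=[(2, 2), (5, 7)] -> pick v5 -> 7
v13: WRITE d=15  (d history now [(13, 15)])
READ d @v10: history=[(13, 15)] -> no version <= 10 -> NONE

Answer: NONE
NONE
2
NONE
24
NONE
11
NONE
7
NONE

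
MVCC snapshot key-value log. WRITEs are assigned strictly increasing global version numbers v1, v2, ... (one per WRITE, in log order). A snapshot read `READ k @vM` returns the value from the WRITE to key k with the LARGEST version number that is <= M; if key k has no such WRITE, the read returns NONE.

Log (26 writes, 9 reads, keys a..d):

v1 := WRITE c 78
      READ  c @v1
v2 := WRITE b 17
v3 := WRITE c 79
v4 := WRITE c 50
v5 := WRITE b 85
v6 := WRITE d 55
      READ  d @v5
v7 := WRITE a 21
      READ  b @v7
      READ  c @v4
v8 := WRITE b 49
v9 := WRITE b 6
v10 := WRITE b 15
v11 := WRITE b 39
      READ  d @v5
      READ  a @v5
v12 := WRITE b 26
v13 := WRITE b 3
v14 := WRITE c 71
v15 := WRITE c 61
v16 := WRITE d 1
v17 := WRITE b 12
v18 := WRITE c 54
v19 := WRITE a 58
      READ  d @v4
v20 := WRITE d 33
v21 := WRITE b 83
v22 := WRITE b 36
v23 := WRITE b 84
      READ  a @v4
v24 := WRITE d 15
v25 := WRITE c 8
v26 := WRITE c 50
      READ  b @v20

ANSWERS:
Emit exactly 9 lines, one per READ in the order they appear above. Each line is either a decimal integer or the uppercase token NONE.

Answer: 78
NONE
85
50
NONE
NONE
NONE
NONE
12

Derivation:
v1: WRITE c=78  (c history now [(1, 78)])
READ c @v1: history=[(1, 78)] -> pick v1 -> 78
v2: WRITE b=17  (b history now [(2, 17)])
v3: WRITE c=79  (c history now [(1, 78), (3, 79)])
v4: WRITE c=50  (c history now [(1, 78), (3, 79), (4, 50)])
v5: WRITE b=85  (b history now [(2, 17), (5, 85)])
v6: WRITE d=55  (d history now [(6, 55)])
READ d @v5: history=[(6, 55)] -> no version <= 5 -> NONE
v7: WRITE a=21  (a history now [(7, 21)])
READ b @v7: history=[(2, 17), (5, 85)] -> pick v5 -> 85
READ c @v4: history=[(1, 78), (3, 79), (4, 50)] -> pick v4 -> 50
v8: WRITE b=49  (b history now [(2, 17), (5, 85), (8, 49)])
v9: WRITE b=6  (b history now [(2, 17), (5, 85), (8, 49), (9, 6)])
v10: WRITE b=15  (b history now [(2, 17), (5, 85), (8, 49), (9, 6), (10, 15)])
v11: WRITE b=39  (b history now [(2, 17), (5, 85), (8, 49), (9, 6), (10, 15), (11, 39)])
READ d @v5: history=[(6, 55)] -> no version <= 5 -> NONE
READ a @v5: history=[(7, 21)] -> no version <= 5 -> NONE
v12: WRITE b=26  (b history now [(2, 17), (5, 85), (8, 49), (9, 6), (10, 15), (11, 39), (12, 26)])
v13: WRITE b=3  (b history now [(2, 17), (5, 85), (8, 49), (9, 6), (10, 15), (11, 39), (12, 26), (13, 3)])
v14: WRITE c=71  (c history now [(1, 78), (3, 79), (4, 50), (14, 71)])
v15: WRITE c=61  (c history now [(1, 78), (3, 79), (4, 50), (14, 71), (15, 61)])
v16: WRITE d=1  (d history now [(6, 55), (16, 1)])
v17: WRITE b=12  (b history now [(2, 17), (5, 85), (8, 49), (9, 6), (10, 15), (11, 39), (12, 26), (13, 3), (17, 12)])
v18: WRITE c=54  (c history now [(1, 78), (3, 79), (4, 50), (14, 71), (15, 61), (18, 54)])
v19: WRITE a=58  (a history now [(7, 21), (19, 58)])
READ d @v4: history=[(6, 55), (16, 1)] -> no version <= 4 -> NONE
v20: WRITE d=33  (d history now [(6, 55), (16, 1), (20, 33)])
v21: WRITE b=83  (b history now [(2, 17), (5, 85), (8, 49), (9, 6), (10, 15), (11, 39), (12, 26), (13, 3), (17, 12), (21, 83)])
v22: WRITE b=36  (b history now [(2, 17), (5, 85), (8, 49), (9, 6), (10, 15), (11, 39), (12, 26), (13, 3), (17, 12), (21, 83), (22, 36)])
v23: WRITE b=84  (b history now [(2, 17), (5, 85), (8, 49), (9, 6), (10, 15), (11, 39), (12, 26), (13, 3), (17, 12), (21, 83), (22, 36), (23, 84)])
READ a @v4: history=[(7, 21), (19, 58)] -> no version <= 4 -> NONE
v24: WRITE d=15  (d history now [(6, 55), (16, 1), (20, 33), (24, 15)])
v25: WRITE c=8  (c history now [(1, 78), (3, 79), (4, 50), (14, 71), (15, 61), (18, 54), (25, 8)])
v26: WRITE c=50  (c history now [(1, 78), (3, 79), (4, 50), (14, 71), (15, 61), (18, 54), (25, 8), (26, 50)])
READ b @v20: history=[(2, 17), (5, 85), (8, 49), (9, 6), (10, 15), (11, 39), (12, 26), (13, 3), (17, 12), (21, 83), (22, 36), (23, 84)] -> pick v17 -> 12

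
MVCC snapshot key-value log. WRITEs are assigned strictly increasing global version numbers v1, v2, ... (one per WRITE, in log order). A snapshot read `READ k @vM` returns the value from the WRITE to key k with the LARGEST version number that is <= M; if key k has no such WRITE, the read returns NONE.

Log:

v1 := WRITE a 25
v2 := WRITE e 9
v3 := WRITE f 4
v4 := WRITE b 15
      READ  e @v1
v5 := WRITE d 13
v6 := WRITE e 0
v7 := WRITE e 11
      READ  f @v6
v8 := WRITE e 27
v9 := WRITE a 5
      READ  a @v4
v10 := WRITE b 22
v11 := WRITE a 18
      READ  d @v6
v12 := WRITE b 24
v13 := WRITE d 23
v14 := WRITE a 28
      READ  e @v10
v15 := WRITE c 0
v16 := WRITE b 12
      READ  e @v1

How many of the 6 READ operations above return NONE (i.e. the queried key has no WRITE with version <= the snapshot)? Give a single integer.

v1: WRITE a=25  (a history now [(1, 25)])
v2: WRITE e=9  (e history now [(2, 9)])
v3: WRITE f=4  (f history now [(3, 4)])
v4: WRITE b=15  (b history now [(4, 15)])
READ e @v1: history=[(2, 9)] -> no version <= 1 -> NONE
v5: WRITE d=13  (d history now [(5, 13)])
v6: WRITE e=0  (e history now [(2, 9), (6, 0)])
v7: WRITE e=11  (e history now [(2, 9), (6, 0), (7, 11)])
READ f @v6: history=[(3, 4)] -> pick v3 -> 4
v8: WRITE e=27  (e history now [(2, 9), (6, 0), (7, 11), (8, 27)])
v9: WRITE a=5  (a history now [(1, 25), (9, 5)])
READ a @v4: history=[(1, 25), (9, 5)] -> pick v1 -> 25
v10: WRITE b=22  (b history now [(4, 15), (10, 22)])
v11: WRITE a=18  (a history now [(1, 25), (9, 5), (11, 18)])
READ d @v6: history=[(5, 13)] -> pick v5 -> 13
v12: WRITE b=24  (b history now [(4, 15), (10, 22), (12, 24)])
v13: WRITE d=23  (d history now [(5, 13), (13, 23)])
v14: WRITE a=28  (a history now [(1, 25), (9, 5), (11, 18), (14, 28)])
READ e @v10: history=[(2, 9), (6, 0), (7, 11), (8, 27)] -> pick v8 -> 27
v15: WRITE c=0  (c history now [(15, 0)])
v16: WRITE b=12  (b history now [(4, 15), (10, 22), (12, 24), (16, 12)])
READ e @v1: history=[(2, 9), (6, 0), (7, 11), (8, 27)] -> no version <= 1 -> NONE
Read results in order: ['NONE', '4', '25', '13', '27', 'NONE']
NONE count = 2

Answer: 2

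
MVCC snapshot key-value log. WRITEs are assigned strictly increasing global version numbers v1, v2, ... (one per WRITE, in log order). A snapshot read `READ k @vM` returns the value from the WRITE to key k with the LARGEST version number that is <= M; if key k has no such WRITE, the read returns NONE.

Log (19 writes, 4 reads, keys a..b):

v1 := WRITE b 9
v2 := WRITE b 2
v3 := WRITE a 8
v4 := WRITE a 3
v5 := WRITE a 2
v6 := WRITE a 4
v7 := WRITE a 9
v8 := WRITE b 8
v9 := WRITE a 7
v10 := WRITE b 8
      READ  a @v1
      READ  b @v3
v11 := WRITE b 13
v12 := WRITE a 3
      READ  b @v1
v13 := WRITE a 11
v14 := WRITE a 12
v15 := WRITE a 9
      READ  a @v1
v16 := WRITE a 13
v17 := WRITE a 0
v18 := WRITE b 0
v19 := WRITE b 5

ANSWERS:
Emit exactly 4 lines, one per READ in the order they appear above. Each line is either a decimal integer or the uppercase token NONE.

Answer: NONE
2
9
NONE

Derivation:
v1: WRITE b=9  (b history now [(1, 9)])
v2: WRITE b=2  (b history now [(1, 9), (2, 2)])
v3: WRITE a=8  (a history now [(3, 8)])
v4: WRITE a=3  (a history now [(3, 8), (4, 3)])
v5: WRITE a=2  (a history now [(3, 8), (4, 3), (5, 2)])
v6: WRITE a=4  (a history now [(3, 8), (4, 3), (5, 2), (6, 4)])
v7: WRITE a=9  (a history now [(3, 8), (4, 3), (5, 2), (6, 4), (7, 9)])
v8: WRITE b=8  (b history now [(1, 9), (2, 2), (8, 8)])
v9: WRITE a=7  (a history now [(3, 8), (4, 3), (5, 2), (6, 4), (7, 9), (9, 7)])
v10: WRITE b=8  (b history now [(1, 9), (2, 2), (8, 8), (10, 8)])
READ a @v1: history=[(3, 8), (4, 3), (5, 2), (6, 4), (7, 9), (9, 7)] -> no version <= 1 -> NONE
READ b @v3: history=[(1, 9), (2, 2), (8, 8), (10, 8)] -> pick v2 -> 2
v11: WRITE b=13  (b history now [(1, 9), (2, 2), (8, 8), (10, 8), (11, 13)])
v12: WRITE a=3  (a history now [(3, 8), (4, 3), (5, 2), (6, 4), (7, 9), (9, 7), (12, 3)])
READ b @v1: history=[(1, 9), (2, 2), (8, 8), (10, 8), (11, 13)] -> pick v1 -> 9
v13: WRITE a=11  (a history now [(3, 8), (4, 3), (5, 2), (6, 4), (7, 9), (9, 7), (12, 3), (13, 11)])
v14: WRITE a=12  (a history now [(3, 8), (4, 3), (5, 2), (6, 4), (7, 9), (9, 7), (12, 3), (13, 11), (14, 12)])
v15: WRITE a=9  (a history now [(3, 8), (4, 3), (5, 2), (6, 4), (7, 9), (9, 7), (12, 3), (13, 11), (14, 12), (15, 9)])
READ a @v1: history=[(3, 8), (4, 3), (5, 2), (6, 4), (7, 9), (9, 7), (12, 3), (13, 11), (14, 12), (15, 9)] -> no version <= 1 -> NONE
v16: WRITE a=13  (a history now [(3, 8), (4, 3), (5, 2), (6, 4), (7, 9), (9, 7), (12, 3), (13, 11), (14, 12), (15, 9), (16, 13)])
v17: WRITE a=0  (a history now [(3, 8), (4, 3), (5, 2), (6, 4), (7, 9), (9, 7), (12, 3), (13, 11), (14, 12), (15, 9), (16, 13), (17, 0)])
v18: WRITE b=0  (b history now [(1, 9), (2, 2), (8, 8), (10, 8), (11, 13), (18, 0)])
v19: WRITE b=5  (b history now [(1, 9), (2, 2), (8, 8), (10, 8), (11, 13), (18, 0), (19, 5)])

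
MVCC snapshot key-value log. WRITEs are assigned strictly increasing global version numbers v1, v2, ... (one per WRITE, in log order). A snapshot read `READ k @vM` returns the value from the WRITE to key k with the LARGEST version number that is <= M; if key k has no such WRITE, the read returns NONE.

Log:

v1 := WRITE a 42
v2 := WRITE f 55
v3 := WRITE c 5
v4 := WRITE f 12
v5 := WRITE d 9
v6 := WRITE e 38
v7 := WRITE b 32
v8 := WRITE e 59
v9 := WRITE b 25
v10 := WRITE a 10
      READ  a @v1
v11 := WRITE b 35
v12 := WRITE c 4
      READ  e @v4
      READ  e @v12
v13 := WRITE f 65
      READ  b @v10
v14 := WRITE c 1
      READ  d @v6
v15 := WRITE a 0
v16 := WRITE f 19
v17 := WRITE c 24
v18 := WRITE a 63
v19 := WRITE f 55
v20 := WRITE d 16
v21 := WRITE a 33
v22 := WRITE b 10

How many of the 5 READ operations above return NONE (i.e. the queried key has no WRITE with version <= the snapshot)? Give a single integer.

v1: WRITE a=42  (a history now [(1, 42)])
v2: WRITE f=55  (f history now [(2, 55)])
v3: WRITE c=5  (c history now [(3, 5)])
v4: WRITE f=12  (f history now [(2, 55), (4, 12)])
v5: WRITE d=9  (d history now [(5, 9)])
v6: WRITE e=38  (e history now [(6, 38)])
v7: WRITE b=32  (b history now [(7, 32)])
v8: WRITE e=59  (e history now [(6, 38), (8, 59)])
v9: WRITE b=25  (b history now [(7, 32), (9, 25)])
v10: WRITE a=10  (a history now [(1, 42), (10, 10)])
READ a @v1: history=[(1, 42), (10, 10)] -> pick v1 -> 42
v11: WRITE b=35  (b history now [(7, 32), (9, 25), (11, 35)])
v12: WRITE c=4  (c history now [(3, 5), (12, 4)])
READ e @v4: history=[(6, 38), (8, 59)] -> no version <= 4 -> NONE
READ e @v12: history=[(6, 38), (8, 59)] -> pick v8 -> 59
v13: WRITE f=65  (f history now [(2, 55), (4, 12), (13, 65)])
READ b @v10: history=[(7, 32), (9, 25), (11, 35)] -> pick v9 -> 25
v14: WRITE c=1  (c history now [(3, 5), (12, 4), (14, 1)])
READ d @v6: history=[(5, 9)] -> pick v5 -> 9
v15: WRITE a=0  (a history now [(1, 42), (10, 10), (15, 0)])
v16: WRITE f=19  (f history now [(2, 55), (4, 12), (13, 65), (16, 19)])
v17: WRITE c=24  (c history now [(3, 5), (12, 4), (14, 1), (17, 24)])
v18: WRITE a=63  (a history now [(1, 42), (10, 10), (15, 0), (18, 63)])
v19: WRITE f=55  (f history now [(2, 55), (4, 12), (13, 65), (16, 19), (19, 55)])
v20: WRITE d=16  (d history now [(5, 9), (20, 16)])
v21: WRITE a=33  (a history now [(1, 42), (10, 10), (15, 0), (18, 63), (21, 33)])
v22: WRITE b=10  (b history now [(7, 32), (9, 25), (11, 35), (22, 10)])
Read results in order: ['42', 'NONE', '59', '25', '9']
NONE count = 1

Answer: 1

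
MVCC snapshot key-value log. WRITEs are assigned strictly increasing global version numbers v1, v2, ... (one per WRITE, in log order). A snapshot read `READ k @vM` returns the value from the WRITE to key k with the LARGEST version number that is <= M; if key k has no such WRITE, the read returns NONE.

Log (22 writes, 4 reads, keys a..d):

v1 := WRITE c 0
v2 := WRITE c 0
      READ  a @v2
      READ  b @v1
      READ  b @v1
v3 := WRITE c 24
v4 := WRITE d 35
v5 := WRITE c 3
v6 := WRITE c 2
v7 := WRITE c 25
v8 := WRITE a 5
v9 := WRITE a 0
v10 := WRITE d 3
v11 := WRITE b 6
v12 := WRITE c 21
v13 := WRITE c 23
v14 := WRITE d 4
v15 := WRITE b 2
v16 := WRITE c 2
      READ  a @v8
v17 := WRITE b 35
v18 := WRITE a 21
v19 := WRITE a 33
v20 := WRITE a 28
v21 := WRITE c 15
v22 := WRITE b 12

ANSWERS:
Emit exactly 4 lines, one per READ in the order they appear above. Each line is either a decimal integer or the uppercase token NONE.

Answer: NONE
NONE
NONE
5

Derivation:
v1: WRITE c=0  (c history now [(1, 0)])
v2: WRITE c=0  (c history now [(1, 0), (2, 0)])
READ a @v2: history=[] -> no version <= 2 -> NONE
READ b @v1: history=[] -> no version <= 1 -> NONE
READ b @v1: history=[] -> no version <= 1 -> NONE
v3: WRITE c=24  (c history now [(1, 0), (2, 0), (3, 24)])
v4: WRITE d=35  (d history now [(4, 35)])
v5: WRITE c=3  (c history now [(1, 0), (2, 0), (3, 24), (5, 3)])
v6: WRITE c=2  (c history now [(1, 0), (2, 0), (3, 24), (5, 3), (6, 2)])
v7: WRITE c=25  (c history now [(1, 0), (2, 0), (3, 24), (5, 3), (6, 2), (7, 25)])
v8: WRITE a=5  (a history now [(8, 5)])
v9: WRITE a=0  (a history now [(8, 5), (9, 0)])
v10: WRITE d=3  (d history now [(4, 35), (10, 3)])
v11: WRITE b=6  (b history now [(11, 6)])
v12: WRITE c=21  (c history now [(1, 0), (2, 0), (3, 24), (5, 3), (6, 2), (7, 25), (12, 21)])
v13: WRITE c=23  (c history now [(1, 0), (2, 0), (3, 24), (5, 3), (6, 2), (7, 25), (12, 21), (13, 23)])
v14: WRITE d=4  (d history now [(4, 35), (10, 3), (14, 4)])
v15: WRITE b=2  (b history now [(11, 6), (15, 2)])
v16: WRITE c=2  (c history now [(1, 0), (2, 0), (3, 24), (5, 3), (6, 2), (7, 25), (12, 21), (13, 23), (16, 2)])
READ a @v8: history=[(8, 5), (9, 0)] -> pick v8 -> 5
v17: WRITE b=35  (b history now [(11, 6), (15, 2), (17, 35)])
v18: WRITE a=21  (a history now [(8, 5), (9, 0), (18, 21)])
v19: WRITE a=33  (a history now [(8, 5), (9, 0), (18, 21), (19, 33)])
v20: WRITE a=28  (a history now [(8, 5), (9, 0), (18, 21), (19, 33), (20, 28)])
v21: WRITE c=15  (c history now [(1, 0), (2, 0), (3, 24), (5, 3), (6, 2), (7, 25), (12, 21), (13, 23), (16, 2), (21, 15)])
v22: WRITE b=12  (b history now [(11, 6), (15, 2), (17, 35), (22, 12)])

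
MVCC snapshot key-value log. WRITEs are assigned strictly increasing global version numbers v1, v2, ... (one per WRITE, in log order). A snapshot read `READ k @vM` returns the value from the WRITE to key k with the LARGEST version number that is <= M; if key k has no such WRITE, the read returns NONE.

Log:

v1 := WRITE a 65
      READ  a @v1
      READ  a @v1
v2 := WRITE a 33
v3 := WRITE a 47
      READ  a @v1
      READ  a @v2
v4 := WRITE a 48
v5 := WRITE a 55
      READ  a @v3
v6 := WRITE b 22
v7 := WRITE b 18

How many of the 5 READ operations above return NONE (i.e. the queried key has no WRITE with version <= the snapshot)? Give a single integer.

Answer: 0

Derivation:
v1: WRITE a=65  (a history now [(1, 65)])
READ a @v1: history=[(1, 65)] -> pick v1 -> 65
READ a @v1: history=[(1, 65)] -> pick v1 -> 65
v2: WRITE a=33  (a history now [(1, 65), (2, 33)])
v3: WRITE a=47  (a history now [(1, 65), (2, 33), (3, 47)])
READ a @v1: history=[(1, 65), (2, 33), (3, 47)] -> pick v1 -> 65
READ a @v2: history=[(1, 65), (2, 33), (3, 47)] -> pick v2 -> 33
v4: WRITE a=48  (a history now [(1, 65), (2, 33), (3, 47), (4, 48)])
v5: WRITE a=55  (a history now [(1, 65), (2, 33), (3, 47), (4, 48), (5, 55)])
READ a @v3: history=[(1, 65), (2, 33), (3, 47), (4, 48), (5, 55)] -> pick v3 -> 47
v6: WRITE b=22  (b history now [(6, 22)])
v7: WRITE b=18  (b history now [(6, 22), (7, 18)])
Read results in order: ['65', '65', '65', '33', '47']
NONE count = 0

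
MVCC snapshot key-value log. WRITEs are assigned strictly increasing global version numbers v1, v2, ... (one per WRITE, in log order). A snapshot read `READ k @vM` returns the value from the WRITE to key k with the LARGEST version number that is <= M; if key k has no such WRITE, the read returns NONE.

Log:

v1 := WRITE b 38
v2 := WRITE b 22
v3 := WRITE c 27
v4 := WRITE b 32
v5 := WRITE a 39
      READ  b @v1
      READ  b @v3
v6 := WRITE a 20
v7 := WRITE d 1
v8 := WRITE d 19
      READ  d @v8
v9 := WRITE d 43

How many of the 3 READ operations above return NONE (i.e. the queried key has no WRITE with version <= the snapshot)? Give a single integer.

Answer: 0

Derivation:
v1: WRITE b=38  (b history now [(1, 38)])
v2: WRITE b=22  (b history now [(1, 38), (2, 22)])
v3: WRITE c=27  (c history now [(3, 27)])
v4: WRITE b=32  (b history now [(1, 38), (2, 22), (4, 32)])
v5: WRITE a=39  (a history now [(5, 39)])
READ b @v1: history=[(1, 38), (2, 22), (4, 32)] -> pick v1 -> 38
READ b @v3: history=[(1, 38), (2, 22), (4, 32)] -> pick v2 -> 22
v6: WRITE a=20  (a history now [(5, 39), (6, 20)])
v7: WRITE d=1  (d history now [(7, 1)])
v8: WRITE d=19  (d history now [(7, 1), (8, 19)])
READ d @v8: history=[(7, 1), (8, 19)] -> pick v8 -> 19
v9: WRITE d=43  (d history now [(7, 1), (8, 19), (9, 43)])
Read results in order: ['38', '22', '19']
NONE count = 0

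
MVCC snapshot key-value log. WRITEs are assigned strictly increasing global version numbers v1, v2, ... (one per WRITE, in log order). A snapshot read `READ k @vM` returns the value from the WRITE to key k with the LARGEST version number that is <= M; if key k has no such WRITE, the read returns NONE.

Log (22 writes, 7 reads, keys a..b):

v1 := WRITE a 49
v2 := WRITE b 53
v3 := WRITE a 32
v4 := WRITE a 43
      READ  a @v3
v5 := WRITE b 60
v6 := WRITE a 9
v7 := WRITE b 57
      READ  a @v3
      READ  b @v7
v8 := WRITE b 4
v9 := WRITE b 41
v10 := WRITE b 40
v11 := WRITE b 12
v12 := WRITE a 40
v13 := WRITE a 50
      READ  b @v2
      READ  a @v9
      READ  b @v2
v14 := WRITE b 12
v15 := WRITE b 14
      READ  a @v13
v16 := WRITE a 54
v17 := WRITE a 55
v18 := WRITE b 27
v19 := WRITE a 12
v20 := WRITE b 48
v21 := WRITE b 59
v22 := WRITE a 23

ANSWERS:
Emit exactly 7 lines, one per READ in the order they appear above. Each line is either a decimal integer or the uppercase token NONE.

Answer: 32
32
57
53
9
53
50

Derivation:
v1: WRITE a=49  (a history now [(1, 49)])
v2: WRITE b=53  (b history now [(2, 53)])
v3: WRITE a=32  (a history now [(1, 49), (3, 32)])
v4: WRITE a=43  (a history now [(1, 49), (3, 32), (4, 43)])
READ a @v3: history=[(1, 49), (3, 32), (4, 43)] -> pick v3 -> 32
v5: WRITE b=60  (b history now [(2, 53), (5, 60)])
v6: WRITE a=9  (a history now [(1, 49), (3, 32), (4, 43), (6, 9)])
v7: WRITE b=57  (b history now [(2, 53), (5, 60), (7, 57)])
READ a @v3: history=[(1, 49), (3, 32), (4, 43), (6, 9)] -> pick v3 -> 32
READ b @v7: history=[(2, 53), (5, 60), (7, 57)] -> pick v7 -> 57
v8: WRITE b=4  (b history now [(2, 53), (5, 60), (7, 57), (8, 4)])
v9: WRITE b=41  (b history now [(2, 53), (5, 60), (7, 57), (8, 4), (9, 41)])
v10: WRITE b=40  (b history now [(2, 53), (5, 60), (7, 57), (8, 4), (9, 41), (10, 40)])
v11: WRITE b=12  (b history now [(2, 53), (5, 60), (7, 57), (8, 4), (9, 41), (10, 40), (11, 12)])
v12: WRITE a=40  (a history now [(1, 49), (3, 32), (4, 43), (6, 9), (12, 40)])
v13: WRITE a=50  (a history now [(1, 49), (3, 32), (4, 43), (6, 9), (12, 40), (13, 50)])
READ b @v2: history=[(2, 53), (5, 60), (7, 57), (8, 4), (9, 41), (10, 40), (11, 12)] -> pick v2 -> 53
READ a @v9: history=[(1, 49), (3, 32), (4, 43), (6, 9), (12, 40), (13, 50)] -> pick v6 -> 9
READ b @v2: history=[(2, 53), (5, 60), (7, 57), (8, 4), (9, 41), (10, 40), (11, 12)] -> pick v2 -> 53
v14: WRITE b=12  (b history now [(2, 53), (5, 60), (7, 57), (8, 4), (9, 41), (10, 40), (11, 12), (14, 12)])
v15: WRITE b=14  (b history now [(2, 53), (5, 60), (7, 57), (8, 4), (9, 41), (10, 40), (11, 12), (14, 12), (15, 14)])
READ a @v13: history=[(1, 49), (3, 32), (4, 43), (6, 9), (12, 40), (13, 50)] -> pick v13 -> 50
v16: WRITE a=54  (a history now [(1, 49), (3, 32), (4, 43), (6, 9), (12, 40), (13, 50), (16, 54)])
v17: WRITE a=55  (a history now [(1, 49), (3, 32), (4, 43), (6, 9), (12, 40), (13, 50), (16, 54), (17, 55)])
v18: WRITE b=27  (b history now [(2, 53), (5, 60), (7, 57), (8, 4), (9, 41), (10, 40), (11, 12), (14, 12), (15, 14), (18, 27)])
v19: WRITE a=12  (a history now [(1, 49), (3, 32), (4, 43), (6, 9), (12, 40), (13, 50), (16, 54), (17, 55), (19, 12)])
v20: WRITE b=48  (b history now [(2, 53), (5, 60), (7, 57), (8, 4), (9, 41), (10, 40), (11, 12), (14, 12), (15, 14), (18, 27), (20, 48)])
v21: WRITE b=59  (b history now [(2, 53), (5, 60), (7, 57), (8, 4), (9, 41), (10, 40), (11, 12), (14, 12), (15, 14), (18, 27), (20, 48), (21, 59)])
v22: WRITE a=23  (a history now [(1, 49), (3, 32), (4, 43), (6, 9), (12, 40), (13, 50), (16, 54), (17, 55), (19, 12), (22, 23)])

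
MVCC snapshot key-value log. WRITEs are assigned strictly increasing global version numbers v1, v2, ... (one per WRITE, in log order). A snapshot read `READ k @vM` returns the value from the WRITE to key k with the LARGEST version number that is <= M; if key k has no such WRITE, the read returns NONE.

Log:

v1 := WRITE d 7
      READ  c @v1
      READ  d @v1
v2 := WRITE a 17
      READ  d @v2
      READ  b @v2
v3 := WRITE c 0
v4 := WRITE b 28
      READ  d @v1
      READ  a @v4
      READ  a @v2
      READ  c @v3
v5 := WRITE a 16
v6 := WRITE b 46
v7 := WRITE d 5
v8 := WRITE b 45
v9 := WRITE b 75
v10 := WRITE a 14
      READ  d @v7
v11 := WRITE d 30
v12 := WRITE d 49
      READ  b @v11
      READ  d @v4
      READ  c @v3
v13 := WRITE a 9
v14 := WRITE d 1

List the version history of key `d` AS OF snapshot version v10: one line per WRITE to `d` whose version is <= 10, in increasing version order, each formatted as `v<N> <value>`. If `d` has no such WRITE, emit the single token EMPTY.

Answer: v1 7
v7 5

Derivation:
Scan writes for key=d with version <= 10:
  v1 WRITE d 7 -> keep
  v2 WRITE a 17 -> skip
  v3 WRITE c 0 -> skip
  v4 WRITE b 28 -> skip
  v5 WRITE a 16 -> skip
  v6 WRITE b 46 -> skip
  v7 WRITE d 5 -> keep
  v8 WRITE b 45 -> skip
  v9 WRITE b 75 -> skip
  v10 WRITE a 14 -> skip
  v11 WRITE d 30 -> drop (> snap)
  v12 WRITE d 49 -> drop (> snap)
  v13 WRITE a 9 -> skip
  v14 WRITE d 1 -> drop (> snap)
Collected: [(1, 7), (7, 5)]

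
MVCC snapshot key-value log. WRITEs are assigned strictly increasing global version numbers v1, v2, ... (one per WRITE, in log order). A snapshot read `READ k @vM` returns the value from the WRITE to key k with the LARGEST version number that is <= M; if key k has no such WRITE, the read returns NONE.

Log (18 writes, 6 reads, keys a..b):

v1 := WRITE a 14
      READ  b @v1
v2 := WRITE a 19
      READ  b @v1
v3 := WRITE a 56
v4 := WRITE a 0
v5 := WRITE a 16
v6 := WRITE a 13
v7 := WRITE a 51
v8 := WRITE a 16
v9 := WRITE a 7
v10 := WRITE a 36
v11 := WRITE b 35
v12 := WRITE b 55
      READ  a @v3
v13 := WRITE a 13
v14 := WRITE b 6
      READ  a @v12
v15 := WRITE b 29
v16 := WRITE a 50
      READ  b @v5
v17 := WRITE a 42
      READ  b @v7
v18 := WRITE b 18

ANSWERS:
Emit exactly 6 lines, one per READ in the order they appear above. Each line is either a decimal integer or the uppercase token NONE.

v1: WRITE a=14  (a history now [(1, 14)])
READ b @v1: history=[] -> no version <= 1 -> NONE
v2: WRITE a=19  (a history now [(1, 14), (2, 19)])
READ b @v1: history=[] -> no version <= 1 -> NONE
v3: WRITE a=56  (a history now [(1, 14), (2, 19), (3, 56)])
v4: WRITE a=0  (a history now [(1, 14), (2, 19), (3, 56), (4, 0)])
v5: WRITE a=16  (a history now [(1, 14), (2, 19), (3, 56), (4, 0), (5, 16)])
v6: WRITE a=13  (a history now [(1, 14), (2, 19), (3, 56), (4, 0), (5, 16), (6, 13)])
v7: WRITE a=51  (a history now [(1, 14), (2, 19), (3, 56), (4, 0), (5, 16), (6, 13), (7, 51)])
v8: WRITE a=16  (a history now [(1, 14), (2, 19), (3, 56), (4, 0), (5, 16), (6, 13), (7, 51), (8, 16)])
v9: WRITE a=7  (a history now [(1, 14), (2, 19), (3, 56), (4, 0), (5, 16), (6, 13), (7, 51), (8, 16), (9, 7)])
v10: WRITE a=36  (a history now [(1, 14), (2, 19), (3, 56), (4, 0), (5, 16), (6, 13), (7, 51), (8, 16), (9, 7), (10, 36)])
v11: WRITE b=35  (b history now [(11, 35)])
v12: WRITE b=55  (b history now [(11, 35), (12, 55)])
READ a @v3: history=[(1, 14), (2, 19), (3, 56), (4, 0), (5, 16), (6, 13), (7, 51), (8, 16), (9, 7), (10, 36)] -> pick v3 -> 56
v13: WRITE a=13  (a history now [(1, 14), (2, 19), (3, 56), (4, 0), (5, 16), (6, 13), (7, 51), (8, 16), (9, 7), (10, 36), (13, 13)])
v14: WRITE b=6  (b history now [(11, 35), (12, 55), (14, 6)])
READ a @v12: history=[(1, 14), (2, 19), (3, 56), (4, 0), (5, 16), (6, 13), (7, 51), (8, 16), (9, 7), (10, 36), (13, 13)] -> pick v10 -> 36
v15: WRITE b=29  (b history now [(11, 35), (12, 55), (14, 6), (15, 29)])
v16: WRITE a=50  (a history now [(1, 14), (2, 19), (3, 56), (4, 0), (5, 16), (6, 13), (7, 51), (8, 16), (9, 7), (10, 36), (13, 13), (16, 50)])
READ b @v5: history=[(11, 35), (12, 55), (14, 6), (15, 29)] -> no version <= 5 -> NONE
v17: WRITE a=42  (a history now [(1, 14), (2, 19), (3, 56), (4, 0), (5, 16), (6, 13), (7, 51), (8, 16), (9, 7), (10, 36), (13, 13), (16, 50), (17, 42)])
READ b @v7: history=[(11, 35), (12, 55), (14, 6), (15, 29)] -> no version <= 7 -> NONE
v18: WRITE b=18  (b history now [(11, 35), (12, 55), (14, 6), (15, 29), (18, 18)])

Answer: NONE
NONE
56
36
NONE
NONE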